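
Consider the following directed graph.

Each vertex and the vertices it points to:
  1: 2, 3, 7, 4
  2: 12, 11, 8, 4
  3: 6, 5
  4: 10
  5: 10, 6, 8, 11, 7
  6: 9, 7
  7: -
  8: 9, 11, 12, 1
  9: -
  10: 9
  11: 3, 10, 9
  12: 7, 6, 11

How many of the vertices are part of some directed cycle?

7

A vertex is on a directed cycle iff it belongs to a strongly connected component of size ≥ 2 (or has a self-loop).
The vertices on cycles are {1, 2, 3, 5, 8, 11, 12} — 7 in total.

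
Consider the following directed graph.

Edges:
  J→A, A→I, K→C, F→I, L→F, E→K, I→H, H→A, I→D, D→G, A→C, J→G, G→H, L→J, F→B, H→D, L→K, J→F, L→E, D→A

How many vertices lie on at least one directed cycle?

5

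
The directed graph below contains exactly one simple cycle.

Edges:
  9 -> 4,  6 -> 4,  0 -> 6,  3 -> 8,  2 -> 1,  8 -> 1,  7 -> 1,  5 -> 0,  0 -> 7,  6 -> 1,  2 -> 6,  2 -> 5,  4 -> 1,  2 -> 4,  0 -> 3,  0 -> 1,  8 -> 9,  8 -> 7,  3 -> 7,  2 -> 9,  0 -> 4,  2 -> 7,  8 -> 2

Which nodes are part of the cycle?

DFS with gray/black marking from 3:
3 gray
  7 gray
    1 gray
    1 black
  7 black
  8 gray
    2 gray
      5 gray
        0 gray
          0→1: 1 black — skip
          0→3: 3 is gray → back edge
Back edge closes the cycle 3 → 8 → 2 → 5 → 0 → 3; its vertices are {0, 2, 3, 5, 8}.

0, 2, 3, 5, 8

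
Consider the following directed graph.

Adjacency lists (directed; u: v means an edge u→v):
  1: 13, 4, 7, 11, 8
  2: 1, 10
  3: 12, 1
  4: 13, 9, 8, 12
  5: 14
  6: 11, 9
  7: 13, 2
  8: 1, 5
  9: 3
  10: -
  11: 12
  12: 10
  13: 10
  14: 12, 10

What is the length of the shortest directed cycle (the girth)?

2

For each vertex v, BFS finds the shortest path from v back to v.
The shortest such closed walk is 1 → 8 → 1, length 2.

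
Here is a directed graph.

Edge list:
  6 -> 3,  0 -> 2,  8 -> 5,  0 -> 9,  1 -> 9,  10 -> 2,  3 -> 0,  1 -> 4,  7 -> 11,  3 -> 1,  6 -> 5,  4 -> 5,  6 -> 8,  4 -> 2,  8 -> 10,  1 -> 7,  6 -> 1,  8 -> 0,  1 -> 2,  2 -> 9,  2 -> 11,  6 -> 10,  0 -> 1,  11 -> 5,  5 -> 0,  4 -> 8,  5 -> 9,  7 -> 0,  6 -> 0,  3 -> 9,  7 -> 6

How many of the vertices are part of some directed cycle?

11

A vertex is on a directed cycle iff it belongs to a strongly connected component of size ≥ 2 (or has a self-loop).
The vertices on cycles are {0, 1, 2, 3, 4, 5, 6, 7, 8, 10, 11} — 11 in total.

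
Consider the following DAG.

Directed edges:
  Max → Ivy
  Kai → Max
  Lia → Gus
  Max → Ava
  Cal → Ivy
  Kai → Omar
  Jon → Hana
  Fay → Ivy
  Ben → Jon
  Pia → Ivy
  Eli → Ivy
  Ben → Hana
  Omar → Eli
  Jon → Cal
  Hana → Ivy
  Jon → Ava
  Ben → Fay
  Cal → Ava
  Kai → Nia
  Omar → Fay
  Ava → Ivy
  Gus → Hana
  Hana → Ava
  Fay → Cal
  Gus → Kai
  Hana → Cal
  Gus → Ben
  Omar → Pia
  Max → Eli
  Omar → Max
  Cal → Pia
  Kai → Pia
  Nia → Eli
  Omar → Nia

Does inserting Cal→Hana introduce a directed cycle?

Adding Cal→Hana creates a cycle iff Hana can already reach Cal.
Path from Hana: Hana → Cal.
So Hana → … → Cal → Hana is a cycle.

Yes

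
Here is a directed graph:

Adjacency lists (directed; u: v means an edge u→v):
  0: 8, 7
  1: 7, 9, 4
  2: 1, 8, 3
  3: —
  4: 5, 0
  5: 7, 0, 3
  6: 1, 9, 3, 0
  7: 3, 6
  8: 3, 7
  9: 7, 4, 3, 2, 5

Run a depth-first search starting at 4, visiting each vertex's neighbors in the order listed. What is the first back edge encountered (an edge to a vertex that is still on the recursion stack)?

1->7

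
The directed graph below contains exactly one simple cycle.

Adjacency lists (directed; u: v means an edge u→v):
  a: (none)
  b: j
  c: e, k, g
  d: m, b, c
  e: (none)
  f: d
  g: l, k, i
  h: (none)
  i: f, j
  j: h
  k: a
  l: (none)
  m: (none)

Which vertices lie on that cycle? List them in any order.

DFS with gray/black marking from d:
d gray
  m gray
  m black
  b gray
    j gray
      h gray
      h black
    j black
  b black
  c gray
    e gray
    e black
    k gray
      a gray
      a black
    k black
    g gray
      l gray
      l black
      g→k: k black — skip
      i gray
        f gray
          f→d: d is gray → back edge
Back edge closes the cycle d → c → g → i → f → d; its vertices are {c, d, f, g, i}.

c, d, f, g, i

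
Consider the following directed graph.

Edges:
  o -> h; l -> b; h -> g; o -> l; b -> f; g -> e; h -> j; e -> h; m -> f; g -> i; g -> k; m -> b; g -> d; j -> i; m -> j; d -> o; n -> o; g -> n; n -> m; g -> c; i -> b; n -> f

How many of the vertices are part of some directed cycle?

A vertex is on a directed cycle iff it belongs to a strongly connected component of size ≥ 2 (or has a self-loop).
The vertices on cycles are {d, e, g, h, n, o} — 6 in total.

6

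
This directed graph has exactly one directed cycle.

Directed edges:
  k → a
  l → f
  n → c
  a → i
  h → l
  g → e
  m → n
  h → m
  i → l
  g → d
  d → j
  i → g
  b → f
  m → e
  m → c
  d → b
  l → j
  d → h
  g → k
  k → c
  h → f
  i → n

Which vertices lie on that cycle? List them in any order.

DFS with gray/black marking from i:
i gray
  g gray
    d gray
      h gray
        m gray
          n gray
            c gray
            c black
          n black
          e gray
          e black
          m→c: c black — skip
        m black
        f gray
        f black
        l gray
          j gray
          j black
          l→f: f black — skip
        l black
      h black
      d→j: j black — skip
      b gray
        b→f: f black — skip
      b black
    d black
    g→e: e black — skip
    k gray
      a gray
        a→i: i is gray → back edge
Back edge closes the cycle i → g → k → a → i; its vertices are {a, g, i, k}.

a, g, i, k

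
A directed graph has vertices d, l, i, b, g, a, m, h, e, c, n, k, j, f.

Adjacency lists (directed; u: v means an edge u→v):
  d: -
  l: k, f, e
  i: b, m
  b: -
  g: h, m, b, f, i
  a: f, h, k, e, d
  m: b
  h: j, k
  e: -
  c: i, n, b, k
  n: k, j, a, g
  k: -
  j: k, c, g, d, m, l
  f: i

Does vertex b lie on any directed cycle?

No

b lies on a cycle iff there is a path from b back to itself.
Exploring from b, it never reaches itself; equivalently, its strongly connected component is a singleton.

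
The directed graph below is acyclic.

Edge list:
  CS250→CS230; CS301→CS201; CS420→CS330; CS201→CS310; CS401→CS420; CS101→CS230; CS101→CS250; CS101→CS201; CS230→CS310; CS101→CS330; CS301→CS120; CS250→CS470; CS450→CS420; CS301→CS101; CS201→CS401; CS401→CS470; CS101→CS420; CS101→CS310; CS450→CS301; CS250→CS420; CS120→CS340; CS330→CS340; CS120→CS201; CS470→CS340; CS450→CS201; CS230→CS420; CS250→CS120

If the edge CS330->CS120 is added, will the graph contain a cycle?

Yes

Adding CS330→CS120 creates a cycle iff CS120 can already reach CS330.
Path from CS120: CS120 → CS201 → CS401 → CS420 → CS330.
So CS120 → … → CS330 → CS120 is a cycle.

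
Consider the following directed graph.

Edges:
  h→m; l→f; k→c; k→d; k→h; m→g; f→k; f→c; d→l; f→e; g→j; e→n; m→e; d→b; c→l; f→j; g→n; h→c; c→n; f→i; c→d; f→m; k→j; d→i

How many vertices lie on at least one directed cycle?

6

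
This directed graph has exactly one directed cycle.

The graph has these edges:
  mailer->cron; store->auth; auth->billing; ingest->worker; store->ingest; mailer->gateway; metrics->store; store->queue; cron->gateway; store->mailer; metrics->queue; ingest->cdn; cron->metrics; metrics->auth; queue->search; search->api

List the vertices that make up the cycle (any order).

cron, store, mailer, metrics

DFS with gray/black marking from cron:
cron gray
  metrics gray
    store gray
      mailer gray
        gateway gray
        gateway black
        mailer→cron: cron is gray → back edge
Back edge closes the cycle cron → metrics → store → mailer → cron; its vertices are {cron, store, mailer, metrics}.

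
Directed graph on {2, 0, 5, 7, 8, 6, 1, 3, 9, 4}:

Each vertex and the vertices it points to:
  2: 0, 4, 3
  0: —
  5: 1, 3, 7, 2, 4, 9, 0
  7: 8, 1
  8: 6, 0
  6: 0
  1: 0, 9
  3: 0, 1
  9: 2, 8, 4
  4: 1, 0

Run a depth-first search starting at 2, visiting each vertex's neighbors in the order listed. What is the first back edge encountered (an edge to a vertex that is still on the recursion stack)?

9→2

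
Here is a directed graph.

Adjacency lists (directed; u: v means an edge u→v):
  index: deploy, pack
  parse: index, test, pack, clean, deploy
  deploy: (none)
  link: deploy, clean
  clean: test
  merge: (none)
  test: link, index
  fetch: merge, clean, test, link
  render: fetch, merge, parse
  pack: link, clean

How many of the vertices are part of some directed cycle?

5

A vertex is on a directed cycle iff it belongs to a strongly connected component of size ≥ 2 (or has a self-loop).
The vertices on cycles are {link, pack, test, clean, index} — 5 in total.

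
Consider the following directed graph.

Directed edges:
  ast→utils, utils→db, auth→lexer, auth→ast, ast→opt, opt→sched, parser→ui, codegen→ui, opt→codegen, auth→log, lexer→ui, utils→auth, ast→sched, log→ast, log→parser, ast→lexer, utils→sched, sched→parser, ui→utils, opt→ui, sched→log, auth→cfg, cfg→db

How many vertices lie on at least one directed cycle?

10

A vertex is on a directed cycle iff it belongs to a strongly connected component of size ≥ 2 (or has a self-loop).
The vertices on cycles are {ui, ast, log, opt, auth, lexer, sched, utils, parser, codegen} — 10 in total.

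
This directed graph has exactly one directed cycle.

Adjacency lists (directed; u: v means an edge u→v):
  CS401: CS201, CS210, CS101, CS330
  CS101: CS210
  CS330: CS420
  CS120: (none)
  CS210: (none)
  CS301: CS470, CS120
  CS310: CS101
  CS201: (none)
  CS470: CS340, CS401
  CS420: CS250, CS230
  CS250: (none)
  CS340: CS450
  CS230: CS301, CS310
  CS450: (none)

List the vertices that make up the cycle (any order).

DFS with gray/black marking from CS230:
CS230 gray
  CS301 gray
    CS470 gray
      CS340 gray
        CS450 gray
        CS450 black
      CS340 black
      CS401 gray
        CS201 gray
        CS201 black
        CS210 gray
        CS210 black
        CS101 gray
          CS101→CS210: CS210 black — skip
        CS101 black
        CS330 gray
          CS420 gray
            CS250 gray
            CS250 black
            CS420→CS230: CS230 is gray → back edge
Back edge closes the cycle CS230 → CS301 → CS470 → CS401 → CS330 → CS420 → CS230; its vertices are {CS230, CS301, CS330, CS401, CS420, CS470}.

CS230, CS301, CS330, CS401, CS420, CS470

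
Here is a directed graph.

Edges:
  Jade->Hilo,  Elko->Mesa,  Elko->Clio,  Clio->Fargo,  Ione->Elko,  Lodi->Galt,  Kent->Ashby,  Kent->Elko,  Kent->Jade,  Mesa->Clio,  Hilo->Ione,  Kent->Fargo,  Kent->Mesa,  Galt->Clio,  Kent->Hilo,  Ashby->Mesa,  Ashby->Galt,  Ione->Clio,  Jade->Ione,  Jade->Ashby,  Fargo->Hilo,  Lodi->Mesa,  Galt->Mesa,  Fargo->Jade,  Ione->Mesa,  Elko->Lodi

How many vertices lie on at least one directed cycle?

A vertex is on a directed cycle iff it belongs to a strongly connected component of size ≥ 2 (or has a self-loop).
The vertices on cycles are {Clio, Elko, Galt, Hilo, Ione, Jade, Lodi, Mesa, Ashby, Fargo} — 10 in total.

10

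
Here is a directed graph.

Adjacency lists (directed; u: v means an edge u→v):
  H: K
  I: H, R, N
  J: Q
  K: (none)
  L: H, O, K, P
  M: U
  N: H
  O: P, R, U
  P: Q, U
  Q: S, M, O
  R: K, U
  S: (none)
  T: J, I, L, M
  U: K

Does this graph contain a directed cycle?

Yes

DFS with white/gray/black marking, starting from K:
K gray
K black
H gray
  H→K: K black — skip
H black
I gray
  I→H: H black — skip
  R gray
    R→K: K black — skip
    U gray
      U→K: K black — skip
    U black
  R black
  N gray
    N→H: H black — skip
  N black
I black
J gray
  Q gray
    S gray
    S black
    M gray
      M→U: U black — skip
    M black
    O gray
      P gray
        P→Q: Q is gray → back edge
Back edge found, so a cycle exists: Q → O → P → Q.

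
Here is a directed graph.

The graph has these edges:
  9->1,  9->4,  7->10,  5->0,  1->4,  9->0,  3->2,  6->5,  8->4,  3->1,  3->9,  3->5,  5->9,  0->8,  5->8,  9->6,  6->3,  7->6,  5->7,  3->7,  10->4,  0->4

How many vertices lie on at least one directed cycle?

5

A vertex is on a directed cycle iff it belongs to a strongly connected component of size ≥ 2 (or has a self-loop).
The vertices on cycles are {3, 5, 6, 7, 9} — 5 in total.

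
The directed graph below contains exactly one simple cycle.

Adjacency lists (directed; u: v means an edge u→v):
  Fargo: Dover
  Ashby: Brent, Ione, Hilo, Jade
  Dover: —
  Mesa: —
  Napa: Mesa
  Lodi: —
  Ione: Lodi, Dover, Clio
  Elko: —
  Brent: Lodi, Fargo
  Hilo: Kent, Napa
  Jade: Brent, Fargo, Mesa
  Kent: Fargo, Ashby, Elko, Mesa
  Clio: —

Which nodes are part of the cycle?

DFS with gray/black marking from Ashby:
Ashby gray
  Brent gray
    Lodi gray
    Lodi black
    Fargo gray
      Dover gray
      Dover black
    Fargo black
  Brent black
  Ione gray
    Ione→Lodi: Lodi black — skip
    Ione→Dover: Dover black — skip
    Clio gray
    Clio black
  Ione black
  Hilo gray
    Kent gray
      Kent→Fargo: Fargo black — skip
      Kent→Ashby: Ashby is gray → back edge
Back edge closes the cycle Ashby → Hilo → Kent → Ashby; its vertices are {Hilo, Kent, Ashby}.

Hilo, Kent, Ashby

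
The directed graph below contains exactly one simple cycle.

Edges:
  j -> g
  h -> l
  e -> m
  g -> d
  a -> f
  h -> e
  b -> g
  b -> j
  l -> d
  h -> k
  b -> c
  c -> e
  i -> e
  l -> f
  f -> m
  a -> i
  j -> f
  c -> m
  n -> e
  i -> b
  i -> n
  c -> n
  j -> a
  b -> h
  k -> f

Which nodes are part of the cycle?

DFS with gray/black marking from b:
b gray
  g gray
    d gray
    d black
  g black
  c gray
    e gray
      m gray
      m black
    e black
    c→m: m black — skip
    n gray
      n→e: e black — skip
    n black
  c black
  j gray
    a gray
      i gray
        i→b: b is gray → back edge
Back edge closes the cycle b → j → a → i → b; its vertices are {a, b, i, j}.

a, b, i, j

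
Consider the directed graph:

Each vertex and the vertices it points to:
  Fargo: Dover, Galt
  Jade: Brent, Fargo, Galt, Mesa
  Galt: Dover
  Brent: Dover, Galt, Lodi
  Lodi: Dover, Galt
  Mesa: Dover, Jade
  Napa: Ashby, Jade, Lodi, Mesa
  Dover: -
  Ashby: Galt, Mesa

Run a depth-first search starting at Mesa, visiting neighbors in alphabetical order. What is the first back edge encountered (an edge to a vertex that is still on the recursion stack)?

Jade->Mesa

DFS from Mesa (visiting neighbors in alphabetical order); mark gray on enter, black on exit:
Mesa gray
  Dover gray
  Dover black
  Jade gray
    Brent gray
      Brent→Dover: Dover black — skip
      Galt gray
        Galt→Dover: Dover black — skip
      Galt black
      Lodi gray
        Lodi→Dover: Dover black — skip
        Lodi→Galt: Galt black — skip
      Lodi black
    Brent black
    Fargo gray
      Fargo→Dover: Dover black — skip
      Fargo→Galt: Galt black — skip
    Fargo black
    Jade→Galt: Galt black — skip
    Jade→Mesa: Mesa is gray → back edge
First back edge: Jade → Mesa.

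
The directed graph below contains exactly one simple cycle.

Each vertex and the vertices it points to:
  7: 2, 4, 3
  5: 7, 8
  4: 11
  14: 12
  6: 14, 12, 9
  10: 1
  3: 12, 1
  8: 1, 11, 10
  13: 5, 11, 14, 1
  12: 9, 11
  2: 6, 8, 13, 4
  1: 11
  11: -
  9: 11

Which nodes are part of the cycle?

2, 5, 7, 13

DFS with gray/black marking from 5:
5 gray
  7 gray
    2 gray
      6 gray
        14 gray
          12 gray
            9 gray
              11 gray
              11 black
            9 black
            12→11: 11 black — skip
          12 black
        14 black
        6→12: 12 black — skip
        6→9: 9 black — skip
      6 black
      8 gray
        1 gray
          1→11: 11 black — skip
        1 black
        8→11: 11 black — skip
        10 gray
          10→1: 1 black — skip
        10 black
      8 black
      13 gray
        13→5: 5 is gray → back edge
Back edge closes the cycle 5 → 7 → 2 → 13 → 5; its vertices are {2, 5, 7, 13}.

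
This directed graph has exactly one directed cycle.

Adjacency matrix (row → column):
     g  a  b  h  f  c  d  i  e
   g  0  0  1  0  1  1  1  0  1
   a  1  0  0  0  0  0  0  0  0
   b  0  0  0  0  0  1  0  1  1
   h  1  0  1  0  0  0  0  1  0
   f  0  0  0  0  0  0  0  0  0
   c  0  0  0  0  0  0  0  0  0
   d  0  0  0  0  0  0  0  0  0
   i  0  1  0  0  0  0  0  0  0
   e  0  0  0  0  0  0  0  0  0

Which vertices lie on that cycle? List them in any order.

a, b, g, i

DFS with gray/black marking from g:
g gray
  c gray
  c black
  e gray
  e black
  b gray
    b→e: e black — skip
    i gray
      a gray
        a→g: g is gray → back edge
Back edge closes the cycle g → b → i → a → g; its vertices are {a, b, g, i}.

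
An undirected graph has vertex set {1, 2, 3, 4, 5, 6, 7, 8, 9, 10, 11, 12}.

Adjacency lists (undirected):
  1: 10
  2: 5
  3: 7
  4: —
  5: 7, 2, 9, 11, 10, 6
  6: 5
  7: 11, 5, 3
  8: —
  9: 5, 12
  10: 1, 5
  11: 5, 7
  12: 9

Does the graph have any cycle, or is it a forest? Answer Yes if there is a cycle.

Yes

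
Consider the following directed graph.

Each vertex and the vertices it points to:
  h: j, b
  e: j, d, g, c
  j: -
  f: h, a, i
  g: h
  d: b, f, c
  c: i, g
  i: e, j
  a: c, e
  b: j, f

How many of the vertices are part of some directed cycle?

9

A vertex is on a directed cycle iff it belongs to a strongly connected component of size ≥ 2 (or has a self-loop).
The vertices on cycles are {a, b, c, d, e, f, g, h, i} — 9 in total.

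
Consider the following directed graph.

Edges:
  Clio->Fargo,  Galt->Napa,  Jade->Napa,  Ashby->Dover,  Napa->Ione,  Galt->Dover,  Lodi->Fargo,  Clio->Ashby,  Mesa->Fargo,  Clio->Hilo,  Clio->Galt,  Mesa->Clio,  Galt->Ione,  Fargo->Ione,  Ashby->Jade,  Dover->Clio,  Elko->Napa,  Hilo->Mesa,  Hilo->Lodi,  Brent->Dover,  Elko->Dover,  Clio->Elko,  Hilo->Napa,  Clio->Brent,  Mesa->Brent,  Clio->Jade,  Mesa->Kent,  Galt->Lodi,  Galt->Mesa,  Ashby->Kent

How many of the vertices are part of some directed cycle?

A vertex is on a directed cycle iff it belongs to a strongly connected component of size ≥ 2 (or has a self-loop).
The vertices on cycles are {Clio, Elko, Galt, Hilo, Mesa, Ashby, Brent, Dover} — 8 in total.

8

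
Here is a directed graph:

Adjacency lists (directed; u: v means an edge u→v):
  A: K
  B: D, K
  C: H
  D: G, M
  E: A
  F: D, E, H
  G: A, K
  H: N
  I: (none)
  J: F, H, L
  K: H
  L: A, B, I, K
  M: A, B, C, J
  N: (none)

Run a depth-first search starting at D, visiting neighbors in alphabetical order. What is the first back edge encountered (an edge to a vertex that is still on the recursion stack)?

B→D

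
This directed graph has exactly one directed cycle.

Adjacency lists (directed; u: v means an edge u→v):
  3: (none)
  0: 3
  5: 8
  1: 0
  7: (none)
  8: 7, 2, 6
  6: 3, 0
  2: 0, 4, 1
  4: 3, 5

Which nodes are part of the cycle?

DFS with gray/black marking from 8:
8 gray
  7 gray
  7 black
  2 gray
    0 gray
      3 gray
      3 black
    0 black
    4 gray
      4→3: 3 black — skip
      5 gray
        5→8: 8 is gray → back edge
Back edge closes the cycle 8 → 2 → 4 → 5 → 8; its vertices are {2, 4, 5, 8}.

2, 4, 5, 8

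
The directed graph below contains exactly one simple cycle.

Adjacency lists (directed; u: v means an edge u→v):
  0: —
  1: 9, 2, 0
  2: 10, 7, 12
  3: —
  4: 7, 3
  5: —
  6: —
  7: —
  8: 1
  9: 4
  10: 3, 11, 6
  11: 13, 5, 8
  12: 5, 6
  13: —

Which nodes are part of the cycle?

DFS with gray/black marking from 10:
10 gray
  3 gray
  3 black
  11 gray
    13 gray
    13 black
    5 gray
    5 black
    8 gray
      1 gray
        9 gray
          4 gray
            7 gray
            7 black
            4→3: 3 black — skip
          4 black
        9 black
        2 gray
          2→10: 10 is gray → back edge
Back edge closes the cycle 10 → 11 → 8 → 1 → 2 → 10; its vertices are {1, 2, 8, 10, 11}.

1, 2, 8, 10, 11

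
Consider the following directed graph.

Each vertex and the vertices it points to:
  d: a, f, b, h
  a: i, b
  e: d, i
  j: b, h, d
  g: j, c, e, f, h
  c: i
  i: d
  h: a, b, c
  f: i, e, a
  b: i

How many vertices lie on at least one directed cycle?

8

A vertex is on a directed cycle iff it belongs to a strongly connected component of size ≥ 2 (or has a self-loop).
The vertices on cycles are {a, b, c, d, e, f, h, i} — 8 in total.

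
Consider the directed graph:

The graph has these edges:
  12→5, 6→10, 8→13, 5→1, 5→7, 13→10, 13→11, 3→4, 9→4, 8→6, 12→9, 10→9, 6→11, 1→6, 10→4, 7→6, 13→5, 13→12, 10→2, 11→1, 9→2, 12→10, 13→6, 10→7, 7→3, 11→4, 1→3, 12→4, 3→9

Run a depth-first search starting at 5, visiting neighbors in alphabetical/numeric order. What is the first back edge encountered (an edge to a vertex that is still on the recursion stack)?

DFS from 5 (visiting neighbors in alphabetical/numeric order); mark gray on enter, black on exit:
5 gray
  1 gray
    3 gray
      4 gray
      4 black
      9 gray
        2 gray
        2 black
        9→4: 4 black — skip
      9 black
    3 black
    6 gray
      10 gray
        10→2: 2 black — skip
        10→4: 4 black — skip
        7 gray
          7→3: 3 black — skip
          7→6: 6 is gray → back edge
First back edge: 7 → 6.

7→6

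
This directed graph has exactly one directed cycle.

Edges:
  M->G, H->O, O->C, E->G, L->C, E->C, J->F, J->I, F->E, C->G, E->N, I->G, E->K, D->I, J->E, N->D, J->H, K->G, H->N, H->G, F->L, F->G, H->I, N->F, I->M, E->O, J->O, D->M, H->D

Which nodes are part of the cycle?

E, F, N

DFS with gray/black marking from E:
E gray
  N gray
    D gray
      I gray
        G gray
        G black
        M gray
          M→G: G black — skip
        M black
      I black
      D→M: M black — skip
    D black
    F gray
      L gray
        C gray
          C→G: G black — skip
        C black
      L black
      F→E: E is gray → back edge
Back edge closes the cycle E → N → F → E; its vertices are {E, F, N}.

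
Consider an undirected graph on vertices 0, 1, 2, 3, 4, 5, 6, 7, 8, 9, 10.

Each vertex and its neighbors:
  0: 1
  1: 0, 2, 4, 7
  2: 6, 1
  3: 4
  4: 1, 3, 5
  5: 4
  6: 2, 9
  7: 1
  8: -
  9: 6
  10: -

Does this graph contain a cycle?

No

DFS, tracking each vertex's parent; an edge to a visited non-parent vertex closes a cycle.
Start from 7:
visit 7 (parent –)
  visit 1 (parent 7)
    visit 0 (parent 1)
      0–1: parent, skip
    visit 2 (parent 1)
      visit 6 (parent 2)
        6–2: parent, skip
        visit 9 (parent 6)
          9–6: parent, skip
      2–1: parent, skip
    visit 4 (parent 1)
      4–1: parent, skip
      visit 3 (parent 4)
        3–4: parent, skip
      visit 5 (parent 4)
        5–4: parent, skip
    1–7: parent, skip
visit 8 (parent –)
visit 10 (parent –)
No non-parent visited neighbor found — the graph is a forest.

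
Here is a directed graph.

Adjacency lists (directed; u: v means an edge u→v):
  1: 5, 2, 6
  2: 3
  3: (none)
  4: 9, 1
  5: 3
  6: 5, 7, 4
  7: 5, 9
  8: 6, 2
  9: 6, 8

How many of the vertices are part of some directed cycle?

A vertex is on a directed cycle iff it belongs to a strongly connected component of size ≥ 2 (or has a self-loop).
The vertices on cycles are {1, 4, 6, 7, 8, 9} — 6 in total.

6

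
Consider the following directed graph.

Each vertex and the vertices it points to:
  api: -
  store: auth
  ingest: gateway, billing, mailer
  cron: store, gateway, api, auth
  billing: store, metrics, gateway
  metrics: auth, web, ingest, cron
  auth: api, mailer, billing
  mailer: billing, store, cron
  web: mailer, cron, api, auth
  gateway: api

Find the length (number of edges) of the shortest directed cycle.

For each vertex v, BFS finds the shortest path from v back to v.
The shortest such closed walk is metrics → ingest → billing → metrics, length 3.

3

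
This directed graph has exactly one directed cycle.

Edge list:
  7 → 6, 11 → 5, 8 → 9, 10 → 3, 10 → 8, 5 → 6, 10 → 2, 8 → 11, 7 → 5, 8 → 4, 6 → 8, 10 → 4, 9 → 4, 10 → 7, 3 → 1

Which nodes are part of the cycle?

5, 6, 8, 11

DFS with gray/black marking from 8:
8 gray
  9 gray
    4 gray
    4 black
  9 black
  11 gray
    5 gray
      6 gray
        6→8: 8 is gray → back edge
Back edge closes the cycle 8 → 11 → 5 → 6 → 8; its vertices are {5, 6, 8, 11}.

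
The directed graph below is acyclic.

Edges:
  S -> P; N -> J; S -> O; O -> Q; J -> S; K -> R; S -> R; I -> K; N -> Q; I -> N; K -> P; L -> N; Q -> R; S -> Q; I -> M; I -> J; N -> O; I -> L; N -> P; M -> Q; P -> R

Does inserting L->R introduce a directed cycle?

No

Adding L→R creates a cycle iff R can already reach L.
Explore from R: no path reaches L. The graph stays acyclic.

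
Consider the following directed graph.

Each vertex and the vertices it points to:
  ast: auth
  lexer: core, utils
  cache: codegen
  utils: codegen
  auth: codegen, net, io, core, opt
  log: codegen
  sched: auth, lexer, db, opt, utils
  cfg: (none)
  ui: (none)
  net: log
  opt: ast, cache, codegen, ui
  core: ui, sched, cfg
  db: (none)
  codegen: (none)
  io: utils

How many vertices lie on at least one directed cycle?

6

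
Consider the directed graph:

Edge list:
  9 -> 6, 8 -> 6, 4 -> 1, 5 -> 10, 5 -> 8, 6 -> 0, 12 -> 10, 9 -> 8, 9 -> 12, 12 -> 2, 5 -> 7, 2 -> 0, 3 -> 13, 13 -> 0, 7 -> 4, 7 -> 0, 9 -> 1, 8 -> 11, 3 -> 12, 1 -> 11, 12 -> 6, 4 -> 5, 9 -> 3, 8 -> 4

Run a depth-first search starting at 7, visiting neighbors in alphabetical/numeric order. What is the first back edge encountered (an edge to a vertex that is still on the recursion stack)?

5->7

DFS from 7 (visiting neighbors in alphabetical/numeric order); mark gray on enter, black on exit:
7 gray
  0 gray
  0 black
  4 gray
    1 gray
      11 gray
      11 black
    1 black
    5 gray
      5→7: 7 is gray → back edge
First back edge: 5 → 7.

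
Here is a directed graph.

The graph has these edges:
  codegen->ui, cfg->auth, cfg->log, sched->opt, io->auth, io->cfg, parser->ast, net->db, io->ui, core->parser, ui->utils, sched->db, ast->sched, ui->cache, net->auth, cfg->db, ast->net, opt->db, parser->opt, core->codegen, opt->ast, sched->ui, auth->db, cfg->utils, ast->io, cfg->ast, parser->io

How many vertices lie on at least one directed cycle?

5

A vertex is on a directed cycle iff it belongs to a strongly connected component of size ≥ 2 (or has a self-loop).
The vertices on cycles are {io, ast, cfg, opt, sched} — 5 in total.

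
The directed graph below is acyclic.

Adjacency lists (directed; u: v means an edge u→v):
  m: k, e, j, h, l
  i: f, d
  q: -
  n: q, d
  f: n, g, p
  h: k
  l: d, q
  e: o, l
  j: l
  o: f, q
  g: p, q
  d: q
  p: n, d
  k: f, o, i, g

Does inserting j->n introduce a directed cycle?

Adding j→n creates a cycle iff n can already reach j.
Explore from n: no path reaches j. The graph stays acyclic.

No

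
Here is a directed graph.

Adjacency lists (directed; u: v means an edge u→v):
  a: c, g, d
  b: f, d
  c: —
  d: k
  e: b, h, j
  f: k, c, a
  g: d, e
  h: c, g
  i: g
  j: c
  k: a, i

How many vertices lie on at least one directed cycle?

A vertex is on a directed cycle iff it belongs to a strongly connected component of size ≥ 2 (or has a self-loop).
The vertices on cycles are {a, b, d, e, f, g, h, i, k} — 9 in total.

9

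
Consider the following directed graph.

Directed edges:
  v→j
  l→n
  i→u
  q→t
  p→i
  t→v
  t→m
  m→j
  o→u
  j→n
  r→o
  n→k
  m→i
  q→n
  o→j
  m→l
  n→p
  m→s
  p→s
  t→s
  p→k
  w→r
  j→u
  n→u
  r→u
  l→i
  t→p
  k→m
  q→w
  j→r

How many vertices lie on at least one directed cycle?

A vertex is on a directed cycle iff it belongs to a strongly connected component of size ≥ 2 (or has a self-loop).
The vertices on cycles are {j, k, l, m, n, o, p, r} — 8 in total.

8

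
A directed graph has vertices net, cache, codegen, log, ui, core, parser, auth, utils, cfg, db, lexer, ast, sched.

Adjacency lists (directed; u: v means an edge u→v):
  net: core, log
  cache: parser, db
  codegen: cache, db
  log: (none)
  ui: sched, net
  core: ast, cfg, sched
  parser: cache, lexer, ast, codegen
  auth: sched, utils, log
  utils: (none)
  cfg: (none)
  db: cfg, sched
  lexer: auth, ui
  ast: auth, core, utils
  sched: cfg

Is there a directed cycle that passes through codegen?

Yes

codegen is on a cycle iff codegen can reach itself via ≥1 edge.
codegen → cache → parser → codegen — yes.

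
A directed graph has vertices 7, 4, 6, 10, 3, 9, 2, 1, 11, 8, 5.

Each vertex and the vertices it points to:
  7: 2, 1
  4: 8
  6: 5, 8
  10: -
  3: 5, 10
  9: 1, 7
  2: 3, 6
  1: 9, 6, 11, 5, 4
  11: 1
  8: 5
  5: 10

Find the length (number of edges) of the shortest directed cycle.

2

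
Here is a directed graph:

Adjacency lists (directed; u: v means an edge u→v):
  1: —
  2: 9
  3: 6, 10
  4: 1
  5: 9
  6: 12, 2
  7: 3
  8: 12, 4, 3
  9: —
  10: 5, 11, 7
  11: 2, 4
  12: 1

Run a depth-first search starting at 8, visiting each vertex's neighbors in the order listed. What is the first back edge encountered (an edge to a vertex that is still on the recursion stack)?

DFS from 8 (visiting each vertex's neighbors in the order listed); mark gray on enter, black on exit:
8 gray
  12 gray
    1 gray
    1 black
  12 black
  4 gray
    4→1: 1 black — skip
  4 black
  3 gray
    6 gray
      6→12: 12 black — skip
      2 gray
        9 gray
        9 black
      2 black
    6 black
    10 gray
      5 gray
        5→9: 9 black — skip
      5 black
      11 gray
        11→2: 2 black — skip
        11→4: 4 black — skip
      11 black
      7 gray
        7→3: 3 is gray → back edge
First back edge: 7 → 3.

7->3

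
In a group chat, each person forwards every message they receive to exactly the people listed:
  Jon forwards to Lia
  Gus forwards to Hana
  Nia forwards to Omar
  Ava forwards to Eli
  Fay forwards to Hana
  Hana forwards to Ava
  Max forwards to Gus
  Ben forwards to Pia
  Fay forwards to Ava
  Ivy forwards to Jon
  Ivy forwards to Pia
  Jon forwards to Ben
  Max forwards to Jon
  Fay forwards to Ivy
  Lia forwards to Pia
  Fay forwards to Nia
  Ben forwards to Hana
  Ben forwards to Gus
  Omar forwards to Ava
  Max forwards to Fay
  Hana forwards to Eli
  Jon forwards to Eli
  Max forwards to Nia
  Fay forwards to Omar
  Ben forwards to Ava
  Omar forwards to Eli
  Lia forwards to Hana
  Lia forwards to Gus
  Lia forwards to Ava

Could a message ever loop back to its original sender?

DFS with white/gray/black marking, starting from Lia:
Lia gray
  Ava gray
    Eli gray
    Eli black
  Ava black
  Hana gray
    Hana→Ava: Ava black — skip
    Hana→Eli: Eli black — skip
  Hana black
  Pia gray
  Pia black
  Gus gray
    Gus→Hana: Hana black — skip
  Gus black
Lia black
Omar gray
  Omar→Ava: Ava black — skip
  Omar→Eli: Eli black — skip
Omar black
Nia gray
  Nia→Omar: Omar black — skip
Nia black
Fay gray
  Fay→Hana: Hana black — skip
  Fay→Nia: Nia black — skip
  Fay→Ava: Ava black — skip
  Fay→Omar: Omar black — skip
  Ivy gray
    Jon gray
      Jon→Eli: Eli black — skip
      Jon→Lia: Lia black — skip
      Ben gray
        Ben→Hana: Hana black — skip
        Ben→Gus: Gus black — skip
        Ben→Ava: Ava black — skip
        Ben→Pia: Pia black — skip
      Ben black
    Jon black
    Ivy→Pia: Pia black — skip
  Ivy black
Fay black
Max gray
  Max→Jon: Jon black — skip
  Max→Gus: Gus black — skip
  Max→Fay: Fay black — skip
  Max→Nia: Nia black — skip
Max black
Every edge goes to a white or black vertex — no back edge, so the graph is acyclic.

No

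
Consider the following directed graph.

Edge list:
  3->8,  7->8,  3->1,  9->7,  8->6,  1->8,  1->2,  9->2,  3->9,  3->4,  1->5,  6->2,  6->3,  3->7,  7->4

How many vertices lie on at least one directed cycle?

6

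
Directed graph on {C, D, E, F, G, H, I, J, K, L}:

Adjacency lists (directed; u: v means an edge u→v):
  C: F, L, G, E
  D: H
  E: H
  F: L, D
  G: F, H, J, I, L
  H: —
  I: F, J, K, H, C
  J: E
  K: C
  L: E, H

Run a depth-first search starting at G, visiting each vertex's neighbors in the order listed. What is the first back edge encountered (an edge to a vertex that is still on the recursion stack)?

DFS from G (visiting each vertex's neighbors in the order listed); mark gray on enter, black on exit:
G gray
  F gray
    L gray
      E gray
        H gray
        H black
      E black
      L→H: H black — skip
    L black
    D gray
      D→H: H black — skip
    D black
  F black
  G→H: H black — skip
  J gray
    J→E: E black — skip
  J black
  I gray
    I→F: F black — skip
    I→J: J black — skip
    K gray
      C gray
        C→F: F black — skip
        C→L: L black — skip
        C→G: G is gray → back edge
First back edge: C → G.

C->G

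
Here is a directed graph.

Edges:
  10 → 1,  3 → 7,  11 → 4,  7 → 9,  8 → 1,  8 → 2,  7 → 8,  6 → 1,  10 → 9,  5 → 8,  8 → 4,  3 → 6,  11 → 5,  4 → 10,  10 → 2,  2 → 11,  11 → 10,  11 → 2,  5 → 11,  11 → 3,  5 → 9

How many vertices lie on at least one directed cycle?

8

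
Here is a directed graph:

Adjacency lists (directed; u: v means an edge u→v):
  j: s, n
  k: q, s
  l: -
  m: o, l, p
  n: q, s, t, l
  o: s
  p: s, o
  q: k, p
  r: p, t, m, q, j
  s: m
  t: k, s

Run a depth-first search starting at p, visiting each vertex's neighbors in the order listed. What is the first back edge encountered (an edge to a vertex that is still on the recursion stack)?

o→s

DFS from p (visiting each vertex's neighbors in the order listed); mark gray on enter, black on exit:
p gray
  s gray
    m gray
      o gray
        o→s: s is gray → back edge
First back edge: o → s.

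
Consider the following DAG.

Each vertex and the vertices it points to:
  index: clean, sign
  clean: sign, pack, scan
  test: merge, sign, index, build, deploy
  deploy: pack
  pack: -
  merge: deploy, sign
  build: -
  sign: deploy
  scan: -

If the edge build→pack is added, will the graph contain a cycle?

No

Adding build→pack creates a cycle iff pack can already reach build.
Explore from pack: no path reaches build. The graph stays acyclic.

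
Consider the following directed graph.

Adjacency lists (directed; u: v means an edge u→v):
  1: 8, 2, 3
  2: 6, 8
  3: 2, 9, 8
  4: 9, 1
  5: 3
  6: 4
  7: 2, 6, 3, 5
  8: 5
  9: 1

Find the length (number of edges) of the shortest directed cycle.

For each vertex v, BFS finds the shortest path from v back to v.
The shortest such closed walk is 5 → 3 → 8 → 5, length 3.

3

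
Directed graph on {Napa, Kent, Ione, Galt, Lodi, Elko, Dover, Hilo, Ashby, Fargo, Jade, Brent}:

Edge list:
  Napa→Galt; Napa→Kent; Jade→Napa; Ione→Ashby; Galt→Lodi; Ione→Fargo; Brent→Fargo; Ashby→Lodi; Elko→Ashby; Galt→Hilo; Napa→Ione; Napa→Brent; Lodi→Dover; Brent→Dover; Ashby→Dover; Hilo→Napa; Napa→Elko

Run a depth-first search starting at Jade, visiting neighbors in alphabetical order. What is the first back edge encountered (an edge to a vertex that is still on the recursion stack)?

DFS from Jade (visiting neighbors in alphabetical order); mark gray on enter, black on exit:
Jade gray
  Napa gray
    Brent gray
      Dover gray
      Dover black
      Fargo gray
      Fargo black
    Brent black
    Elko gray
      Ashby gray
        Ashby→Dover: Dover black — skip
        Lodi gray
          Lodi→Dover: Dover black — skip
        Lodi black
      Ashby black
    Elko black
    Galt gray
      Hilo gray
        Hilo→Napa: Napa is gray → back edge
First back edge: Hilo → Napa.

Hilo->Napa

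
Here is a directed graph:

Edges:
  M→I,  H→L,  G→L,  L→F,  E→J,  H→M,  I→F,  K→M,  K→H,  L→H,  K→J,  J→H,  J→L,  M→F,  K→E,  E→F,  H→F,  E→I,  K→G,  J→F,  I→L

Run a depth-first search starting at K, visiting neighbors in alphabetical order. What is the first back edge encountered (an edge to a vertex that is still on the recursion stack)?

H->L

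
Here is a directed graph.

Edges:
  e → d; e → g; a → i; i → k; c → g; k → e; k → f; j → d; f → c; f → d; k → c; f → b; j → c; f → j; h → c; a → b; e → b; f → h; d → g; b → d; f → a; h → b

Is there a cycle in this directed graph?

DFS with white/gray/black marking, starting from i:
i gray
  k gray
    f gray
      d gray
        g gray
        g black
      d black
      h gray
        c gray
          c→g: g black — skip
        c black
        b gray
          b→d: d black — skip
        b black
      h black
      f→b: b black — skip
      j gray
        j→d: d black — skip
        j→c: c black — skip
      j black
      a gray
        a→b: b black — skip
        a→i: i is gray → back edge
Back edge found, so a cycle exists: i → k → f → a → i.

Yes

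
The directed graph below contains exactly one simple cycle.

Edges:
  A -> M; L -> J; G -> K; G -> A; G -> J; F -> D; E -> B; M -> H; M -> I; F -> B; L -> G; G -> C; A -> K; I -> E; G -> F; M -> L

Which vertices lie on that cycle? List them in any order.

DFS with gray/black marking from A:
A gray
  K gray
  K black
  M gray
    H gray
    H black
    I gray
      E gray
        B gray
        B black
      E black
    I black
    L gray
      G gray
        G→A: A is gray → back edge
Back edge closes the cycle A → M → L → G → A; its vertices are {A, G, L, M}.

A, G, L, M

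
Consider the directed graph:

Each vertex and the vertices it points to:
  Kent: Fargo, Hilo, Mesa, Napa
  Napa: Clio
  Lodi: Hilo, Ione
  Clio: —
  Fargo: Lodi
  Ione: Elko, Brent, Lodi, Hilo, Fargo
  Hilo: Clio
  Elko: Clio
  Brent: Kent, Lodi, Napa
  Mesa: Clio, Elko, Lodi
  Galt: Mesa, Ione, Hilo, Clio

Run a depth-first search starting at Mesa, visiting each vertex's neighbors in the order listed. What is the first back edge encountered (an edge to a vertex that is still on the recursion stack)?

DFS from Mesa (visiting each vertex's neighbors in the order listed); mark gray on enter, black on exit:
Mesa gray
  Clio gray
  Clio black
  Elko gray
    Elko→Clio: Clio black — skip
  Elko black
  Lodi gray
    Hilo gray
      Hilo→Clio: Clio black — skip
    Hilo black
    Ione gray
      Ione→Elko: Elko black — skip
      Brent gray
        Kent gray
          Fargo gray
            Fargo→Lodi: Lodi is gray → back edge
First back edge: Fargo → Lodi.

Fargo→Lodi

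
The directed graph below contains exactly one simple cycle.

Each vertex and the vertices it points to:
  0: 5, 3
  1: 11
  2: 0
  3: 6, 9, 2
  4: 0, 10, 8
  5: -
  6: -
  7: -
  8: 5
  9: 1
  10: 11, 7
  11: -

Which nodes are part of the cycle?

DFS with gray/black marking from 0:
0 gray
  5 gray
  5 black
  3 gray
    6 gray
    6 black
    9 gray
      1 gray
        11 gray
        11 black
      1 black
    9 black
    2 gray
      2→0: 0 is gray → back edge
Back edge closes the cycle 0 → 3 → 2 → 0; its vertices are {0, 2, 3}.

0, 2, 3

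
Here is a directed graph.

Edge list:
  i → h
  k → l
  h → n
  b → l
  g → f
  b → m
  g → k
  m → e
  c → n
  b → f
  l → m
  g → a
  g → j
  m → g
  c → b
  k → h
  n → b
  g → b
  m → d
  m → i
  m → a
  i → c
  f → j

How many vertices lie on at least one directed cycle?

9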